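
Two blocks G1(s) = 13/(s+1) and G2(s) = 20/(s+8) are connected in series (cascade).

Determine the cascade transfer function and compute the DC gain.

Series: multiply transfer functions. G_eq = 13/(s+1) × 20/(s+8) = 260/((s+1)(s+8)). DC gain = 260/(1×8) = 32.5.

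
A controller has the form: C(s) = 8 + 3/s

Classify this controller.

This is a Proportional-Integral (PI) controller.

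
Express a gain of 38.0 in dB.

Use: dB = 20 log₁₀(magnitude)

dB = 20 log₁₀(38.0) = 31.6 dB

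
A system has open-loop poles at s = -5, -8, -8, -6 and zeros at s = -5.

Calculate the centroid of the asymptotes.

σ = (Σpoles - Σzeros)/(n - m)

σ = (Σpoles - Σzeros)/(n - m) = (-27 - (-5))/(4 - 1) = -22/3 = -7.33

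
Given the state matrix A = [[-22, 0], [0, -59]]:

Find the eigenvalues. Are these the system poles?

For diagonal matrix, eigenvalues are diagonal entries: λ₁ = -22, λ₂ = -59. Eigenvalues of A = system poles.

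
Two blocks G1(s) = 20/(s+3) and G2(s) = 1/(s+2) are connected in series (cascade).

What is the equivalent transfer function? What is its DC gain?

Series: multiply transfer functions. G_eq = 20/(s+3) × 1/(s+2) = 20/((s+3)(s+2)). DC gain = 20/(3×2) = 3.3333.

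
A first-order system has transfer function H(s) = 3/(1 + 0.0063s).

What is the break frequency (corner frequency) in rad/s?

Corner frequency = 1/τ = 1/0.0063 = 158.73 rad/s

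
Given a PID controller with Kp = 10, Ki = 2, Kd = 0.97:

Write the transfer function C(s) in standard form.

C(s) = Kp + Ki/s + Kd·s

Substituting values: C(s) = 10 + 2/s + 0.97s = (0.97s² + 10s + 2)/s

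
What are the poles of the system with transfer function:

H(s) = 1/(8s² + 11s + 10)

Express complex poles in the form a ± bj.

Discriminant = 11² - 4×8×10 = 121 - 320 = -199 < 0, so the poles are a complex conjugate pair s = (-11 ± j√199)/(2×8). Real part = -11/(2×8) = -11/16 = -0.6875; imaginary part = ±√199/(2×8) ≈ 0.8817. Poles: s = -0.6875 ± 0.8817j.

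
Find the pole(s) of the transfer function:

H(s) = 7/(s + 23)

Pole is where denominator = 0: s + 23 = 0, so s = -23.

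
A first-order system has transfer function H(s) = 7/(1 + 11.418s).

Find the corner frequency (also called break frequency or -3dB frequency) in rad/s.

Corner frequency = 1/τ = 1/11.418 = 0.088 rad/s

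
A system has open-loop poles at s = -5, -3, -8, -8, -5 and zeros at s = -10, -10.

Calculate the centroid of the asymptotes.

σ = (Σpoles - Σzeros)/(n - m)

σ = (Σpoles - Σzeros)/(n - m) = (-29 - (-20))/(5 - 2) = -9/3 = -3.0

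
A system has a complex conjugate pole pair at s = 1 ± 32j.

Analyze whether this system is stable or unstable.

Real part of poles is 1 (> 0, right half-plane). Unstable.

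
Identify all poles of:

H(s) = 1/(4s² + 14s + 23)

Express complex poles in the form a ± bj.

Discriminant = 14² - 4×4×23 = 196 - 368 = -172 < 0, so the poles are a complex conjugate pair s = (-14 ± j√172)/(2×4). Real part = -14/(2×4) = -14/8 = -1.75; imaginary part = ±√172/(2×4) ≈ 1.6394. Poles: s = -1.75 ± 1.6394j.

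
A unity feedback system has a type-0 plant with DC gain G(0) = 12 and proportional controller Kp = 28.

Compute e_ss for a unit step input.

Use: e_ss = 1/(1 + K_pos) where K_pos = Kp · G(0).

K_pos = Kp · G(0) = 28 × 12 = 336. e_ss = 1/(1 + 336) = 0.0030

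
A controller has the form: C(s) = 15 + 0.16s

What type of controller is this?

This is a Proportional-Derivative (PD) controller.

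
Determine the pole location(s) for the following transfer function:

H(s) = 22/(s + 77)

Pole is where denominator = 0: s + 77 = 0, so s = -77.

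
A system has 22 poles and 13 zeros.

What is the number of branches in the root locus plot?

Root locus has n branches where n = number of poles = 22.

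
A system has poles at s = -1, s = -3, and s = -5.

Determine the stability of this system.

All poles are in the left half-plane. System is stable.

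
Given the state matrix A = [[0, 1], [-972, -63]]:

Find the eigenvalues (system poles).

det(A - λI) = λ² - (-63)λ + 972 = (λ - (-27))(λ - (-36)). Eigenvalues: -27, -36.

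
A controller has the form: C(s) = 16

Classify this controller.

This is a Proportional (P) controller.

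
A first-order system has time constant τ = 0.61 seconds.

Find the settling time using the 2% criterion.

For first-order system, 2% settling time ≈ 4τ = 4 × 0.61 = 2.44 s.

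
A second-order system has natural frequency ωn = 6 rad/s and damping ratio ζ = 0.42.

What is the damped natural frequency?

ωd = ωn√(1 - ζ²) = 6√(1 - 0.42²) = 5.45 rad/s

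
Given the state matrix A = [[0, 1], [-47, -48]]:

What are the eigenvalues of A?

det(A - λI) = λ² - (-48)λ + 47 = (λ - (-1))(λ - (-47)). Eigenvalues: -1, -47.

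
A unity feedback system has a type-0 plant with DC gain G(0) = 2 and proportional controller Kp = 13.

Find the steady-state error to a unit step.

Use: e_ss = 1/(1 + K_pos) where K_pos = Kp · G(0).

K_pos = Kp · G(0) = 13 × 2 = 26. e_ss = 1/(1 + 26) = 0.0370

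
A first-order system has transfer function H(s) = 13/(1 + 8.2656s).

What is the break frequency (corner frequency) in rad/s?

Corner frequency = 1/τ = 1/8.2656 = 0.121 rad/s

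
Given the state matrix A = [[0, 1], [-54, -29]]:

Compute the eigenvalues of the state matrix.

det(A - λI) = λ² - (-29)λ + 54 = (λ - (-2))(λ - (-27)). Eigenvalues: -2, -27.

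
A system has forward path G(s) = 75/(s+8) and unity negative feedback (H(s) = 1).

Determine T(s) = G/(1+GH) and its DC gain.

T(s) = G/(1+GH) = [75/(s+8)] / [1 + 75/(s+8)] = 75/(s+8+75) = 75/(s+83). DC gain = 75/83 = 0.9036.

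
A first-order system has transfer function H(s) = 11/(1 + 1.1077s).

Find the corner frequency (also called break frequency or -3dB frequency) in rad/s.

Corner frequency = 1/τ = 1/1.1077 = 0.903 rad/s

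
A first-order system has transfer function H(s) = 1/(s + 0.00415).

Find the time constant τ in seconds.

For H(s) = 1/(s + 1/τ), the pole is at -1/τ = -0.00415, so τ = 1/0.00415 = 241 s.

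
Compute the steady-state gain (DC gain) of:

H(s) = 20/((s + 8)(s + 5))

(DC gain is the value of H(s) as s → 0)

DC gain = H(0) = 20/(8 × 5) = 20/40 = 0.5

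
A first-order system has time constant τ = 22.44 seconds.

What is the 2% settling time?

For first-order system, 2% settling time ≈ 4τ = 4 × 22.44 = 89.76 s.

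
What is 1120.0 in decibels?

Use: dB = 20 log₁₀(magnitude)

dB = 20 log₁₀(1120.0) = 61.0 dB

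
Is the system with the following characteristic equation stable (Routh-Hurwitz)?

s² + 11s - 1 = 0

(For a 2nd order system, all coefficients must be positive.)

Coefficients: 1, 11, -1. c=-1 not positive, so system is unstable.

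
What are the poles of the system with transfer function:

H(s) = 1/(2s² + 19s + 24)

Discriminant = 19² - 4×2×24 = 361 - 192 = 169 > 0, so two distinct real poles. Using quadratic formula: s = (-19 ± √169)/(2×2) = (-19 ± √169)/4, with √169 = 13. s₁ = -6/4 = -1.5, s₂ = -32/4 = -8. Poles: s₁ = -1.5, s₂ = -8.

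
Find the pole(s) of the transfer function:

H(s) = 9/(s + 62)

Pole is where denominator = 0: s + 62 = 0, so s = -62.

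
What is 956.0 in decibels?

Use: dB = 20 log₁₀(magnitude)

dB = 20 log₁₀(956.0) = 59.6 dB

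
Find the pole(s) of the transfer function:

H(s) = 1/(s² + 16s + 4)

Discriminant = 16² - 4×1×4 = 256 - 16 = 240 > 0, so two distinct real poles. Using quadratic formula: s = (-16 ± √240)/(2×1) = (-16 ± √240)/2, with √240 ≈ 15.4919. s₁ ≈ -0.2540, s₂ ≈ -15.7460. Poles: s₁ = -0.2540, s₂ = -15.7460.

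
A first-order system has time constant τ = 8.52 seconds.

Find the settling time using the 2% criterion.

For first-order system, 2% settling time ≈ 4τ = 4 × 8.52 = 34.08 s.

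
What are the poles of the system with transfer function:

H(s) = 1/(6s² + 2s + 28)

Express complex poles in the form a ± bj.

Discriminant = 2² - 4×6×28 = 4 - 672 = -668 < 0, so the poles are a complex conjugate pair s = (-2 ± j√668)/(2×6). Real part = -2/(2×6) = -2/12 ≈ -0.1667; imaginary part = ±√668/(2×6) ≈ 2.1538. Poles: s = -0.1667 ± 2.1538j.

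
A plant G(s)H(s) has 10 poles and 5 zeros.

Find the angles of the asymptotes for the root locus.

n - m = 10 - 5 = 5. Angles: θk = (2k + 1)·180°/5 = 36°, 108°, 180°, 252°, 324°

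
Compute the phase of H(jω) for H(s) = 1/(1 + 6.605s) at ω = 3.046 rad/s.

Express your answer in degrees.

Phase = -arctan(ωτ) = -arctan(3.046 × 6.605) = -87.2°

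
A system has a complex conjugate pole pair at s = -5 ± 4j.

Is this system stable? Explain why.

Real part of poles is -5 (< 0, left half-plane). Stable.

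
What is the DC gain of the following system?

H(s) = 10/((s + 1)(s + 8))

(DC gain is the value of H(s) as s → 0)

DC gain = H(0) = 10/(1 × 8) = 10/8 = 1.25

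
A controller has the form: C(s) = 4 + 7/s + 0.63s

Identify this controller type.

This is a Proportional-Integral-Derivative (PID) controller.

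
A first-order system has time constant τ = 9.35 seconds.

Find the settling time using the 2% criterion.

For first-order system, 2% settling time ≈ 4τ = 4 × 9.35 = 37.4 s.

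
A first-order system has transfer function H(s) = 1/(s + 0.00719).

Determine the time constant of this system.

For H(s) = 1/(s + 1/τ), the pole is at -1/τ = -0.00719, so τ = 1/0.00719 = 139.1 s.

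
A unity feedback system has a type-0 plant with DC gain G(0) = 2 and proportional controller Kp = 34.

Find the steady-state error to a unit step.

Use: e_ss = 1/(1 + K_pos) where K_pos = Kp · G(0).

K_pos = Kp · G(0) = 34 × 2 = 68. e_ss = 1/(1 + 68) = 0.0145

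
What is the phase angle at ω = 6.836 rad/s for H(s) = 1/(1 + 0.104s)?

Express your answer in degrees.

Phase = -arctan(ωτ) = -arctan(6.836 × 0.104) = -35.4°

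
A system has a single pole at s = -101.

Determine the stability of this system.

Pole at s = -101 is in the left half-plane. Stable.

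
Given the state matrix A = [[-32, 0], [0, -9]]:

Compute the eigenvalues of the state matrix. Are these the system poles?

For diagonal matrix, eigenvalues are diagonal entries: λ₁ = -32, λ₂ = -9. Eigenvalues of A = system poles.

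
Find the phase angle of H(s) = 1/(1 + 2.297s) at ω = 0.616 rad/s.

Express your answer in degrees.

Phase = -arctan(ωτ) = -arctan(0.616 × 2.297) = -54.7°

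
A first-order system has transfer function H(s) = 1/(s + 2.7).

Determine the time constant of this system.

For H(s) = 1/(s + 1/τ), the pole is at -1/τ = -2.7, so τ = 1/2.7 = 0.3704 s.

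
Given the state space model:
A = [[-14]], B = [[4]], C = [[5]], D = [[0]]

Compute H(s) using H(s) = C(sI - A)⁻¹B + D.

(sI - A)⁻¹ = 1/(s + 14). H(s) = 5 × 4/(s + 14) + 0 = 20/(s + 14).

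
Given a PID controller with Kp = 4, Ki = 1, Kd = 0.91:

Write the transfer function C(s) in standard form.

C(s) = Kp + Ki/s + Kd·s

Substituting values: C(s) = 4 + 1/s + 0.91s = (0.91s² + 4s + 1)/s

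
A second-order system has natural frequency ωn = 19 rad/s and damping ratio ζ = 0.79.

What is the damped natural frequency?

ωd = ωn√(1 - ζ²) = 19√(1 - 0.79²) = 11.65 rad/s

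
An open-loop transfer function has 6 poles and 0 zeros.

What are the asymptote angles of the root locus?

n - m = 6 - 0 = 6. Angles: θk = (2k + 1)·180°/6 = 30°, 90°, 150°, 210°, 270°, 330°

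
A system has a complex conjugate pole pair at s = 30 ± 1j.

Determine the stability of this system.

Real part of poles is 30 (> 0, right half-plane). Unstable.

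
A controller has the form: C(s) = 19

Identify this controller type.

This is a Proportional (P) controller.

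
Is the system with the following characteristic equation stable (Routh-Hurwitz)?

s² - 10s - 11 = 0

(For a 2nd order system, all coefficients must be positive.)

Coefficients: 1, -10, -11. b=-10, c=-11 not positive, so system is unstable.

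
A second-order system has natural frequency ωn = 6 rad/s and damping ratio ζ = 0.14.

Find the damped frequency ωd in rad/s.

ωd = ωn√(1 - ζ²) = 6√(1 - 0.14²) = 5.94 rad/s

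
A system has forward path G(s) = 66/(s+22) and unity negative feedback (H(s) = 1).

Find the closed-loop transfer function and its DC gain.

T(s) = G/(1+GH) = [66/(s+22)] / [1 + 66/(s+22)] = 66/(s+22+66) = 66/(s+88). DC gain = 66/88 = 0.75.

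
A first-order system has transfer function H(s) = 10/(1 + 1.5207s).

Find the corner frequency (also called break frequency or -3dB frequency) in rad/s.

Corner frequency = 1/τ = 1/1.5207 = 0.658 rad/s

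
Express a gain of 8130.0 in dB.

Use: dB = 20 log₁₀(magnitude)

dB = 20 log₁₀(8130.0) = 78.2 dB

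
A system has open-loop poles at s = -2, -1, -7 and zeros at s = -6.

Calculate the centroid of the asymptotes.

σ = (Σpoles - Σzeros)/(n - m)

σ = (Σpoles - Σzeros)/(n - m) = (-10 - (-6))/(3 - 1) = -4/2 = -2.0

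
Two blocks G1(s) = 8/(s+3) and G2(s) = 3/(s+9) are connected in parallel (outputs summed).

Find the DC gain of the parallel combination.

Parallel: G_eq = G1 + G2. DC gain = G1(0) + G2(0) = 8/3 + 3/9 = 2.6667 + 0.3333 = 3.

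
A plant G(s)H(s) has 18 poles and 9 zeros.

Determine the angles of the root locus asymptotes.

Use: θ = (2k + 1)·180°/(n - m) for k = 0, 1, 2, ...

n - m = 18 - 9 = 9. Angles: θk = (2k + 1)·180°/9 = 20°, 60°, 100°, 140°, 180°, 220°, 260°, 300°, 340°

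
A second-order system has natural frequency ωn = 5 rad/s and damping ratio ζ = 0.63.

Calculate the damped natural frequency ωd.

ωd = ωn√(1 - ζ²) = 5√(1 - 0.63²) = 3.88 rad/s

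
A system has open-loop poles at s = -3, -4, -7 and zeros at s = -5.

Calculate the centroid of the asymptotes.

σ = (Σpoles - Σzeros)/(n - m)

σ = (Σpoles - Σzeros)/(n - m) = (-14 - (-5))/(3 - 1) = -9/2 = -4.5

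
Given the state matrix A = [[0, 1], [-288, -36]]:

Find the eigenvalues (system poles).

det(A - λI) = λ² - (-36)λ + 288 = (λ - (-24))(λ - (-12)). Eigenvalues: -24, -12.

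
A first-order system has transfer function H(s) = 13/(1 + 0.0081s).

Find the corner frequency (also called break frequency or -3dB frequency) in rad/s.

Corner frequency = 1/τ = 1/0.0081 = 123.457 rad/s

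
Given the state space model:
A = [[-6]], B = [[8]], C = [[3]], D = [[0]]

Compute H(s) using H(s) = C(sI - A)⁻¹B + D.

(sI - A)⁻¹ = 1/(s + 6). H(s) = 3 × 8/(s + 6) + 0 = 24/(s + 6).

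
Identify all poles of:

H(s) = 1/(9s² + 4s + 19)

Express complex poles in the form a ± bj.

Discriminant = 4² - 4×9×19 = 16 - 684 = -668 < 0, so the poles are a complex conjugate pair s = (-4 ± j√668)/(2×9). Real part = -4/(2×9) = -4/18 ≈ -0.2222; imaginary part = ±√668/(2×9) ≈ 1.4359. Poles: s = -0.2222 ± 1.4359j.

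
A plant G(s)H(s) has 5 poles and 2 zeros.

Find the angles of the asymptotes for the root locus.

n - m = 5 - 2 = 3. Angles: θk = (2k + 1)·180°/3 = 60°, 180°, 300°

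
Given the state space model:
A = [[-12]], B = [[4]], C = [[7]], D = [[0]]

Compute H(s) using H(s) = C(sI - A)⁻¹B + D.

(sI - A)⁻¹ = 1/(s + 12). H(s) = 7 × 4/(s + 12) + 0 = 28/(s + 12).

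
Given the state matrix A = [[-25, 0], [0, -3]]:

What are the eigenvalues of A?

For diagonal matrix, eigenvalues are diagonal entries: λ₁ = -25, λ₂ = -3.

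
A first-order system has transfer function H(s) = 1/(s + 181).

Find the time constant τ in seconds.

For H(s) = 1/(s + 1/τ), the pole is at -1/τ = -181, so τ = 1/181 = 0.0055 s.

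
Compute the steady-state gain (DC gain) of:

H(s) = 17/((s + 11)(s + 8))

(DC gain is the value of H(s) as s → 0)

DC gain = H(0) = 17/(11 × 8) = 17/88 = 0.1932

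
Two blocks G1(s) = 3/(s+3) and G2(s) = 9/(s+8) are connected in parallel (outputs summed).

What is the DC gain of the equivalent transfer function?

Parallel: G_eq = G1 + G2. DC gain = G1(0) + G2(0) = 3/3 + 9/8 = 1 + 1.125 = 2.125.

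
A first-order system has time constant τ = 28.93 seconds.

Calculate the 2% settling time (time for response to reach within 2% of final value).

For first-order system, 2% settling time ≈ 4τ = 4 × 28.93 = 115.72 s.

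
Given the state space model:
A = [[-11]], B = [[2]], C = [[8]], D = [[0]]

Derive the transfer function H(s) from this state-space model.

(sI - A)⁻¹ = 1/(s + 11). H(s) = 8 × 2/(s + 11) + 0 = 16/(s + 11).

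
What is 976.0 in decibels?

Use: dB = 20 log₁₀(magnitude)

dB = 20 log₁₀(976.0) = 59.8 dB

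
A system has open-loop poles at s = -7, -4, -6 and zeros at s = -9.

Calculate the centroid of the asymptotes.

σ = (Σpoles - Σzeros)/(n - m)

σ = (Σpoles - Σzeros)/(n - m) = (-17 - (-9))/(3 - 1) = -8/2 = -4.0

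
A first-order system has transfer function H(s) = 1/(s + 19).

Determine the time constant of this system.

For H(s) = 1/(s + 1/τ), the pole is at -1/τ = -19, so τ = 1/19 = 0.0526 s.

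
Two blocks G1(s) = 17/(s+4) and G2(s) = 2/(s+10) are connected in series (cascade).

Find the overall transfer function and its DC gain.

Series: multiply transfer functions. G_eq = 17/(s+4) × 2/(s+10) = 34/((s+4)(s+10)). DC gain = 34/(4×10) = 0.85.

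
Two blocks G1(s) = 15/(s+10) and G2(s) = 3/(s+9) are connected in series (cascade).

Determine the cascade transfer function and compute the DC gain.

Series: multiply transfer functions. G_eq = 15/(s+10) × 3/(s+9) = 45/((s+10)(s+9)). DC gain = 45/(10×9) = 0.5.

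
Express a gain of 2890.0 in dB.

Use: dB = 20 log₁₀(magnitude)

dB = 20 log₁₀(2890.0) = 69.2 dB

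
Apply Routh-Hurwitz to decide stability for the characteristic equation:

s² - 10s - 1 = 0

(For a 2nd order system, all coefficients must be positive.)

Coefficients: 1, -10, -1. b=-10, c=-1 not positive, so system is unstable.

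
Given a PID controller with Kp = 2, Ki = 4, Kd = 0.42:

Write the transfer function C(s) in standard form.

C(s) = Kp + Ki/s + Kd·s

Substituting values: C(s) = 2 + 4/s + 0.42s = (0.42s² + 2s + 4)/s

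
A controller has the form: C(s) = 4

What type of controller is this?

This is a Proportional (P) controller.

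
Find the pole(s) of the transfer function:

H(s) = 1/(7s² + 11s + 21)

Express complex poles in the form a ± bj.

Discriminant = 11² - 4×7×21 = 121 - 588 = -467 < 0, so the poles are a complex conjugate pair s = (-11 ± j√467)/(2×7). Real part = -11/(2×7) = -11/14 ≈ -0.7857; imaginary part = ±√467/(2×7) ≈ 1.5436. Poles: s = -0.7857 ± 1.5436j.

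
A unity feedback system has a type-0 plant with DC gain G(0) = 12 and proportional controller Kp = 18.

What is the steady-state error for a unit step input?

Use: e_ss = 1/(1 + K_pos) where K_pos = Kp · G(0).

K_pos = Kp · G(0) = 18 × 12 = 216. e_ss = 1/(1 + 216) = 0.0046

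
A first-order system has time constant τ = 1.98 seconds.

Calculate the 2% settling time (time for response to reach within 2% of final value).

For first-order system, 2% settling time ≈ 4τ = 4 × 1.98 = 7.92 s.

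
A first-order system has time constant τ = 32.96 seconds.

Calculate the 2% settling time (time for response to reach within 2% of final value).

For first-order system, 2% settling time ≈ 4τ = 4 × 32.96 = 131.84 s.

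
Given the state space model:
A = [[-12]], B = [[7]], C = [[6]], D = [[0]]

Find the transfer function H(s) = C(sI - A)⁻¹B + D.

(sI - A)⁻¹ = 1/(s + 12). H(s) = 6 × 7/(s + 12) + 0 = 42/(s + 12).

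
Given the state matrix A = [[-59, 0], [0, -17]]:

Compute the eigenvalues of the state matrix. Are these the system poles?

For diagonal matrix, eigenvalues are diagonal entries: λ₁ = -59, λ₂ = -17. Eigenvalues of A = system poles.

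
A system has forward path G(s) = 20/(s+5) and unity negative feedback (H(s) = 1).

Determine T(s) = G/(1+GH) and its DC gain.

T(s) = G/(1+GH) = [20/(s+5)] / [1 + 20/(s+5)] = 20/(s+5+20) = 20/(s+25). DC gain = 20/25 = 0.8.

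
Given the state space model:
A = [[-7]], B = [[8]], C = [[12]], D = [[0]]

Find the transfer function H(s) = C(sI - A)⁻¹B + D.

(sI - A)⁻¹ = 1/(s + 7). H(s) = 12 × 8/(s + 7) + 0 = 96/(s + 7).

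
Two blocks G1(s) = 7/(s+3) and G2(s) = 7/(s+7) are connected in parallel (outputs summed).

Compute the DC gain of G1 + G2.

Parallel: G_eq = G1 + G2. DC gain = G1(0) + G2(0) = 7/3 + 7/7 = 2.3333 + 1 = 3.3333.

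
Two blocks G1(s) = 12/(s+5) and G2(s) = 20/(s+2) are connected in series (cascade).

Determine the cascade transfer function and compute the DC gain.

Series: multiply transfer functions. G_eq = 12/(s+5) × 20/(s+2) = 240/((s+5)(s+2)). DC gain = 240/(5×2) = 24.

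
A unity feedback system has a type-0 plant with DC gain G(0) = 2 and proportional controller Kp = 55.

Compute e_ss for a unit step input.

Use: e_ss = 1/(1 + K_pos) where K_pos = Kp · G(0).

K_pos = Kp · G(0) = 55 × 2 = 110. e_ss = 1/(1 + 110) = 0.0090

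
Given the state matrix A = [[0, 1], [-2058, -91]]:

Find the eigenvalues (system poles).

det(A - λI) = λ² - (-91)λ + 2058 = (λ - (-49))(λ - (-42)). Eigenvalues: -49, -42.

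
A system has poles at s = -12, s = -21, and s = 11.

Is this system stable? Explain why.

Pole(s) at s = 11 are not in the left half-plane. System is unstable.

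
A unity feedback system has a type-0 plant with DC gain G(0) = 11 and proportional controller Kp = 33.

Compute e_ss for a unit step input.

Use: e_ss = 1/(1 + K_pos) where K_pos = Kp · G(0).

K_pos = Kp · G(0) = 33 × 11 = 363. e_ss = 1/(1 + 363) = 0.0027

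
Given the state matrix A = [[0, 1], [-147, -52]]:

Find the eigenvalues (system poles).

det(A - λI) = λ² - (-52)λ + 147 = (λ - (-3))(λ - (-49)). Eigenvalues: -3, -49.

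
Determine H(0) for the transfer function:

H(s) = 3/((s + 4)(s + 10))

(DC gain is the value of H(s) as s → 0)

DC gain = H(0) = 3/(4 × 10) = 3/40 = 0.075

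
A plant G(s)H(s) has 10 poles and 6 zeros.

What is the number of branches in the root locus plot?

Root locus has n branches where n = number of poles = 10.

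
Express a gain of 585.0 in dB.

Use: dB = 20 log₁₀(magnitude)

dB = 20 log₁₀(585.0) = 55.3 dB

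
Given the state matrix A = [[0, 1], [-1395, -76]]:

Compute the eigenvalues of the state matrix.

det(A - λI) = λ² - (-76)λ + 1395 = (λ - (-31))(λ - (-45)). Eigenvalues: -31, -45.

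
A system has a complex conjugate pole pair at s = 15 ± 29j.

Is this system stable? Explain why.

Real part of poles is 15 (> 0, right half-plane). Unstable.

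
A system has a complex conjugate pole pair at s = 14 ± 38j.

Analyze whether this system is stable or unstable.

Real part of poles is 14 (> 0, right half-plane). Unstable.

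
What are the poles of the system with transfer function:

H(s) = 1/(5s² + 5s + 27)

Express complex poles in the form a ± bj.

Discriminant = 5² - 4×5×27 = 25 - 540 = -515 < 0, so the poles are a complex conjugate pair s = (-5 ± j√515)/(2×5). Real part = -5/(2×5) = -5/10 = -0.5; imaginary part = ±√515/(2×5) ≈ 2.2694. Poles: s = -0.5 ± 2.2694j.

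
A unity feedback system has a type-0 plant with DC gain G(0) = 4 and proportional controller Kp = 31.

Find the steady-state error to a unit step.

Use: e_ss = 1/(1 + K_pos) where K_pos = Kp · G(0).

K_pos = Kp · G(0) = 31 × 4 = 124. e_ss = 1/(1 + 124) = 0.008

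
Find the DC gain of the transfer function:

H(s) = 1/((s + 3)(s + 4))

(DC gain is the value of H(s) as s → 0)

DC gain = H(0) = 1/(3 × 4) = 1/12 = 0.0833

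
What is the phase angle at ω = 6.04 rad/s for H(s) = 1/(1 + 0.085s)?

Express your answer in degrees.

Phase = -arctan(ωτ) = -arctan(6.04 × 0.085) = -27.2°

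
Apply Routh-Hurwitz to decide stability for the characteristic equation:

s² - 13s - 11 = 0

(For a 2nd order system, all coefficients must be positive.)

Coefficients: 1, -13, -11. b=-13, c=-11 not positive, so system is unstable.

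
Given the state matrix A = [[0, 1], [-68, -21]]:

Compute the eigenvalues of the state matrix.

det(A - λI) = λ² - (-21)λ + 68 = (λ - (-4))(λ - (-17)). Eigenvalues: -4, -17.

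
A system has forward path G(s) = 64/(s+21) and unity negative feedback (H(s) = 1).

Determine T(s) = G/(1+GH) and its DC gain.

T(s) = G/(1+GH) = [64/(s+21)] / [1 + 64/(s+21)] = 64/(s+21+64) = 64/(s+85). DC gain = 64/85 = 0.7529.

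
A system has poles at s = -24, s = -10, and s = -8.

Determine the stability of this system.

All poles are in the left half-plane. System is stable.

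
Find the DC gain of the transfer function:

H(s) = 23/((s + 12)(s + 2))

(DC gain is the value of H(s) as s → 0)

DC gain = H(0) = 23/(12 × 2) = 23/24 = 0.9583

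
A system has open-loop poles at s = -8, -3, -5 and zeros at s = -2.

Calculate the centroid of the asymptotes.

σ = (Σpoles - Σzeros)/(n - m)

σ = (Σpoles - Σzeros)/(n - m) = (-16 - (-2))/(3 - 1) = -14/2 = -7.0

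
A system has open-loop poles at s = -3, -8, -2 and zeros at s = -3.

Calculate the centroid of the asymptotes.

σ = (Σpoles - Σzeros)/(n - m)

σ = (Σpoles - Σzeros)/(n - m) = (-13 - (-3))/(3 - 1) = -10/2 = -5.0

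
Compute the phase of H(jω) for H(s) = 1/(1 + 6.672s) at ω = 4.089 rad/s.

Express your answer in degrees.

Phase = -arctan(ωτ) = -arctan(4.089 × 6.672) = -87.9°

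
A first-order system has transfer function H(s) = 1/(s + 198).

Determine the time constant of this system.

For H(s) = 1/(s + 1/τ), the pole is at -1/τ = -198, so τ = 1/198 = 0.0051 s.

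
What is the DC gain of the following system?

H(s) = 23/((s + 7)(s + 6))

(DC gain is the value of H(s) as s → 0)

DC gain = H(0) = 23/(7 × 6) = 23/42 = 0.5476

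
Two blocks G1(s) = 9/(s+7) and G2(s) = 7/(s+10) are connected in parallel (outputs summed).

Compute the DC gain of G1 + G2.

Parallel: G_eq = G1 + G2. DC gain = G1(0) + G2(0) = 9/7 + 7/10 = 1.2857 + 0.7 = 1.9857.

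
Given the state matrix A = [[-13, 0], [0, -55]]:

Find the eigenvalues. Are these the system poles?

For diagonal matrix, eigenvalues are diagonal entries: λ₁ = -13, λ₂ = -55. Eigenvalues of A = system poles.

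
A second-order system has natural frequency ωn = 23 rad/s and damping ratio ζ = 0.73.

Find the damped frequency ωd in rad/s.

ωd = ωn√(1 - ζ²) = 23√(1 - 0.73²) = 15.72 rad/s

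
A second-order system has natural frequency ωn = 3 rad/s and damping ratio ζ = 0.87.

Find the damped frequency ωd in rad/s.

ωd = ωn√(1 - ζ²) = 3√(1 - 0.87²) = 1.48 rad/s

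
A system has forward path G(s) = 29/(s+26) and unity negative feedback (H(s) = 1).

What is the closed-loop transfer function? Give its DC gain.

T(s) = G/(1+GH) = [29/(s+26)] / [1 + 29/(s+26)] = 29/(s+26+29) = 29/(s+55). DC gain = 29/55 = 0.5273.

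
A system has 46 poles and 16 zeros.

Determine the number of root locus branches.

Root locus has n branches where n = number of poles = 46.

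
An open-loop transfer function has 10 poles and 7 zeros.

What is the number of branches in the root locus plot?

Root locus has n branches where n = number of poles = 10.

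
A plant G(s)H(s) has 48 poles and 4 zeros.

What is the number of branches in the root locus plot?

Root locus has n branches where n = number of poles = 48.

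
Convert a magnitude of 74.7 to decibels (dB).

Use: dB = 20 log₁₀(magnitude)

dB = 20 log₁₀(74.7) = 37.5 dB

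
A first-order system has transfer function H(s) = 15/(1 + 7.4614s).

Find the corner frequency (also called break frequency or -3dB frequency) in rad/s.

Corner frequency = 1/τ = 1/7.4614 = 0.134 rad/s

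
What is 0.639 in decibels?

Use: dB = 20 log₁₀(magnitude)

dB = 20 log₁₀(0.639) = -3.9 dB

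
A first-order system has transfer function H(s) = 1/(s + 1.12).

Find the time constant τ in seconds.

For H(s) = 1/(s + 1/τ), the pole is at -1/τ = -1.12, so τ = 1/1.12 = 0.8929 s.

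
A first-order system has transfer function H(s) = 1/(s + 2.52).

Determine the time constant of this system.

For H(s) = 1/(s + 1/τ), the pole is at -1/τ = -2.52, so τ = 1/2.52 = 0.3968 s.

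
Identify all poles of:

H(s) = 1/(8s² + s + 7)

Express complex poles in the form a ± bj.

Discriminant = 1² - 4×8×7 = 1 - 224 = -223 < 0, so the poles are a complex conjugate pair s = (-1 ± j√223)/(2×8). Real part = -1/(2×8) = -1/16 = -0.0625; imaginary part = ±√223/(2×8) ≈ 0.9333. Poles: s = -0.0625 ± 0.9333j.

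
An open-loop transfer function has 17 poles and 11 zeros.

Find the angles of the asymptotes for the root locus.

n - m = 17 - 11 = 6. Angles: θk = (2k + 1)·180°/6 = 30°, 90°, 150°, 210°, 270°, 330°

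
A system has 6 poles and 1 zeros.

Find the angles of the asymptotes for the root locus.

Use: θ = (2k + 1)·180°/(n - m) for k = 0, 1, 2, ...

n - m = 6 - 1 = 5. Angles: θk = (2k + 1)·180°/5 = 36°, 108°, 180°, 252°, 324°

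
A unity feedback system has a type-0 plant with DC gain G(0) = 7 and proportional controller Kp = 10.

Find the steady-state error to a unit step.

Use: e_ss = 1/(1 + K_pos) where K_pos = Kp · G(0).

K_pos = Kp · G(0) = 10 × 7 = 70. e_ss = 1/(1 + 70) = 0.0141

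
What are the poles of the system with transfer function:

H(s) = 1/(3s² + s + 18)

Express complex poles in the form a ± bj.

Discriminant = 1² - 4×3×18 = 1 - 216 = -215 < 0, so the poles are a complex conjugate pair s = (-1 ± j√215)/(2×3). Real part = -1/(2×3) = -1/6 ≈ -0.1667; imaginary part = ±√215/(2×3) ≈ 2.4438. Poles: s = -0.1667 ± 2.4438j.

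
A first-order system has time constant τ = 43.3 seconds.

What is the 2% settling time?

For first-order system, 2% settling time ≈ 4τ = 4 × 43.3 = 173.2 s.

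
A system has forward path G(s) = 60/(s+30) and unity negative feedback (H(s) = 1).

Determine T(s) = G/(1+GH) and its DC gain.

T(s) = G/(1+GH) = [60/(s+30)] / [1 + 60/(s+30)] = 60/(s+30+60) = 60/(s+90). DC gain = 60/90 = 0.6667.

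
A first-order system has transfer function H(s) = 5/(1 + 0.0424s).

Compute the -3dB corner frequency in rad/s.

Corner frequency = 1/τ = 1/0.0424 = 23.585 rad/s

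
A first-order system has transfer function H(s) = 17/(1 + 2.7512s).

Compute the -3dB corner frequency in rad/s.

Corner frequency = 1/τ = 1/2.7512 = 0.363 rad/s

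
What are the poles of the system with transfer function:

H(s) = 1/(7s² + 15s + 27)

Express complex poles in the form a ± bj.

Discriminant = 15² - 4×7×27 = 225 - 756 = -531 < 0, so the poles are a complex conjugate pair s = (-15 ± j√531)/(2×7). Real part = -15/(2×7) = -15/14 ≈ -1.0714; imaginary part = ±√531/(2×7) ≈ 1.6460. Poles: s = -1.0714 ± 1.6460j.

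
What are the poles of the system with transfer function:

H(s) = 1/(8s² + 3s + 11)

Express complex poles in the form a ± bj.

Discriminant = 3² - 4×8×11 = 9 - 352 = -343 < 0, so the poles are a complex conjugate pair s = (-3 ± j√343)/(2×8). Real part = -3/(2×8) = -3/16 = -0.1875; imaginary part = ±√343/(2×8) ≈ 1.1575. Poles: s = -0.1875 ± 1.1575j.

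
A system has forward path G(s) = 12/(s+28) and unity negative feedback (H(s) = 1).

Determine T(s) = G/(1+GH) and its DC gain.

T(s) = G/(1+GH) = [12/(s+28)] / [1 + 12/(s+28)] = 12/(s+28+12) = 12/(s+40). DC gain = 12/40 = 0.3.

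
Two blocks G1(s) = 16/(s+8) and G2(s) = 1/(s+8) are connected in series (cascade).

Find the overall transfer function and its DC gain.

Series: multiply transfer functions. G_eq = 16/(s+8) × 1/(s+8) = 16/((s+8)(s+8)). DC gain = 16/(8×8) = 0.25.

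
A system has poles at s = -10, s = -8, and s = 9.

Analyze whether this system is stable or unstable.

Pole(s) at s = 9 are not in the left half-plane. System is unstable.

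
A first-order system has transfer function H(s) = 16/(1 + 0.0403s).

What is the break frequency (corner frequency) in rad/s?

Corner frequency = 1/τ = 1/0.0403 = 24.814 rad/s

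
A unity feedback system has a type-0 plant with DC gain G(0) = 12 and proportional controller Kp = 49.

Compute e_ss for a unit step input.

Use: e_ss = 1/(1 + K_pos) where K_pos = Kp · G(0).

K_pos = Kp · G(0) = 49 × 12 = 588. e_ss = 1/(1 + 588) = 0.0017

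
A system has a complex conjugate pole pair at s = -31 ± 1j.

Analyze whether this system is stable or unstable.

Real part of poles is -31 (< 0, left half-plane). Stable.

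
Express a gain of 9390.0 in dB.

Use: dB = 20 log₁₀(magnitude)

dB = 20 log₁₀(9390.0) = 79.5 dB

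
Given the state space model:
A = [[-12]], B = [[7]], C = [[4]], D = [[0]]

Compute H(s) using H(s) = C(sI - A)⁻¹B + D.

(sI - A)⁻¹ = 1/(s + 12). H(s) = 4 × 7/(s + 12) + 0 = 28/(s + 12).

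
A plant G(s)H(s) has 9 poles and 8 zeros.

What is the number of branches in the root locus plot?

Root locus has n branches where n = number of poles = 9.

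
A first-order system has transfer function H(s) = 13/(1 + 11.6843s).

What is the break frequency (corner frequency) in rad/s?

Corner frequency = 1/τ = 1/11.6843 = 0.086 rad/s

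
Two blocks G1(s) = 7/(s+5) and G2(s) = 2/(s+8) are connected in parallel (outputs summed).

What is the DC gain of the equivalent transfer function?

Parallel: G_eq = G1 + G2. DC gain = G1(0) + G2(0) = 7/5 + 2/8 = 1.4 + 0.25 = 1.65.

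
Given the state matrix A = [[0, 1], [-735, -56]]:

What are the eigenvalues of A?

det(A - λI) = λ² - (-56)λ + 735 = (λ - (-35))(λ - (-21)). Eigenvalues: -35, -21.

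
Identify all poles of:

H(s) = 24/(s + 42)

Pole is where denominator = 0: s + 42 = 0, so s = -42.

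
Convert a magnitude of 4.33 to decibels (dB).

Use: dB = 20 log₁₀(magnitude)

dB = 20 log₁₀(4.33) = 12.7 dB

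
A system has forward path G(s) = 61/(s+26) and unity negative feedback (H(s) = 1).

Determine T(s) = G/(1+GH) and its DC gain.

T(s) = G/(1+GH) = [61/(s+26)] / [1 + 61/(s+26)] = 61/(s+26+61) = 61/(s+87). DC gain = 61/87 = 0.7011.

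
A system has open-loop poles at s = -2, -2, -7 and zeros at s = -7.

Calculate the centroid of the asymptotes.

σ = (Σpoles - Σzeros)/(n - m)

σ = (Σpoles - Σzeros)/(n - m) = (-11 - (-7))/(3 - 1) = -4/2 = -2.0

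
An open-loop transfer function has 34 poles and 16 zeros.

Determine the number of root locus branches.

Root locus has n branches where n = number of poles = 34.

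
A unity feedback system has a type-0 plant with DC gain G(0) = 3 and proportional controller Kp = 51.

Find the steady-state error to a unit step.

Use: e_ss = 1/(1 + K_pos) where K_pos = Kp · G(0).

K_pos = Kp · G(0) = 51 × 3 = 153. e_ss = 1/(1 + 153) = 0.0065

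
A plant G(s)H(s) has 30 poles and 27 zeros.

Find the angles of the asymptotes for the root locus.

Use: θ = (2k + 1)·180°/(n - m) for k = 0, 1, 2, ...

n - m = 30 - 27 = 3. Angles: θk = (2k + 1)·180°/3 = 60°, 180°, 300°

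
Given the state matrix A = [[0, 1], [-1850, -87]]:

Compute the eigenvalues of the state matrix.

det(A - λI) = λ² - (-87)λ + 1850 = (λ - (-50))(λ - (-37)). Eigenvalues: -50, -37.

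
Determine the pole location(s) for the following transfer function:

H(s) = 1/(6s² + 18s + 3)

Discriminant = 18² - 4×6×3 = 324 - 72 = 252 > 0, so two distinct real poles. Using quadratic formula: s = (-18 ± √252)/(2×6) = (-18 ± √252)/12, with √252 ≈ 15.8745. s₁ ≈ -0.1771, s₂ ≈ -2.8229. Poles: s₁ = -0.1771, s₂ = -2.8229.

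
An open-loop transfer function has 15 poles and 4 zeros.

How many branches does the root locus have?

Root locus has n branches where n = number of poles = 15.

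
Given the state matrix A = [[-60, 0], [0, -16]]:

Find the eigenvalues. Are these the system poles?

For diagonal matrix, eigenvalues are diagonal entries: λ₁ = -60, λ₂ = -16. Eigenvalues of A = system poles.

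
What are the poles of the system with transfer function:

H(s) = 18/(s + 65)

Pole is where denominator = 0: s + 65 = 0, so s = -65.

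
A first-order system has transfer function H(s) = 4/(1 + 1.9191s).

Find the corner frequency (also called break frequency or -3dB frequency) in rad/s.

Corner frequency = 1/τ = 1/1.9191 = 0.521 rad/s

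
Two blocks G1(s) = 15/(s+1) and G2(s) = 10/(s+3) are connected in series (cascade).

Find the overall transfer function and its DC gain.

Series: multiply transfer functions. G_eq = 15/(s+1) × 10/(s+3) = 150/((s+1)(s+3)). DC gain = 150/(1×3) = 50.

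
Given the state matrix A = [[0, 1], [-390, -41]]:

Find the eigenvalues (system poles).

det(A - λI) = λ² - (-41)λ + 390 = (λ - (-15))(λ - (-26)). Eigenvalues: -15, -26.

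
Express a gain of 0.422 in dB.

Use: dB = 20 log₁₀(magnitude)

dB = 20 log₁₀(0.422) = -7.5 dB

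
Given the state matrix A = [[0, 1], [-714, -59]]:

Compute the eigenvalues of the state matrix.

det(A - λI) = λ² - (-59)λ + 714 = (λ - (-42))(λ - (-17)). Eigenvalues: -42, -17.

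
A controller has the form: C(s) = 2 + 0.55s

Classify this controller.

This is a Proportional-Derivative (PD) controller.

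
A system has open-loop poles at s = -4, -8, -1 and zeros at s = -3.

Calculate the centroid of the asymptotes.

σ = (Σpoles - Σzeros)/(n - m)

σ = (Σpoles - Σzeros)/(n - m) = (-13 - (-3))/(3 - 1) = -10/2 = -5.0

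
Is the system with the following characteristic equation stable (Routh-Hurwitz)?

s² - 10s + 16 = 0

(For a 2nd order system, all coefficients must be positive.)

Coefficients: 1, -10, 16. b=-10 not positive, so system is unstable.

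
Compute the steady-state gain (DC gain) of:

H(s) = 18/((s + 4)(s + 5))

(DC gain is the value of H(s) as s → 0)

DC gain = H(0) = 18/(4 × 5) = 18/20 = 0.9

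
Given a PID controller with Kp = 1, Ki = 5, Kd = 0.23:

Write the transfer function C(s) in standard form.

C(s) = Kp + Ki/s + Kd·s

Substituting values: C(s) = 1 + 5/s + 0.23s = (0.23s² + s + 5)/s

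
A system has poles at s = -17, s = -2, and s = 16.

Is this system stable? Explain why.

Pole(s) at s = 16 are not in the left half-plane. System is unstable.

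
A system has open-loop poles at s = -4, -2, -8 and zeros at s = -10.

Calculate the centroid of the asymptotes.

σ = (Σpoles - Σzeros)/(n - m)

σ = (Σpoles - Σzeros)/(n - m) = (-14 - (-10))/(3 - 1) = -4/2 = -2.0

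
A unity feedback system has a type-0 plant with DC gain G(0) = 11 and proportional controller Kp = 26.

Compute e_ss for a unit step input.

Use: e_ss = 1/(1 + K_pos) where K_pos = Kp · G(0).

K_pos = Kp · G(0) = 26 × 11 = 286. e_ss = 1/(1 + 286) = 0.0035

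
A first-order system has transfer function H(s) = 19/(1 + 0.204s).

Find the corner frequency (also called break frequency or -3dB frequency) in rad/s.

Corner frequency = 1/τ = 1/0.204 = 4.902 rad/s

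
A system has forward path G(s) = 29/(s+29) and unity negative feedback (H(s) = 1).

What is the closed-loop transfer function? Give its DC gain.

T(s) = G/(1+GH) = [29/(s+29)] / [1 + 29/(s+29)] = 29/(s+29+29) = 29/(s+58). DC gain = 29/58 = 0.5.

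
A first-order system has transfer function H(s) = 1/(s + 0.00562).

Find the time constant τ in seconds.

For H(s) = 1/(s + 1/τ), the pole is at -1/τ = -0.00562, so τ = 1/0.00562 = 177.9 s.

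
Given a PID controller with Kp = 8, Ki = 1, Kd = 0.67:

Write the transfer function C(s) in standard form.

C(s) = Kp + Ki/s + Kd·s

Substituting values: C(s) = 8 + 1/s + 0.67s = (0.67s² + 8s + 1)/s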